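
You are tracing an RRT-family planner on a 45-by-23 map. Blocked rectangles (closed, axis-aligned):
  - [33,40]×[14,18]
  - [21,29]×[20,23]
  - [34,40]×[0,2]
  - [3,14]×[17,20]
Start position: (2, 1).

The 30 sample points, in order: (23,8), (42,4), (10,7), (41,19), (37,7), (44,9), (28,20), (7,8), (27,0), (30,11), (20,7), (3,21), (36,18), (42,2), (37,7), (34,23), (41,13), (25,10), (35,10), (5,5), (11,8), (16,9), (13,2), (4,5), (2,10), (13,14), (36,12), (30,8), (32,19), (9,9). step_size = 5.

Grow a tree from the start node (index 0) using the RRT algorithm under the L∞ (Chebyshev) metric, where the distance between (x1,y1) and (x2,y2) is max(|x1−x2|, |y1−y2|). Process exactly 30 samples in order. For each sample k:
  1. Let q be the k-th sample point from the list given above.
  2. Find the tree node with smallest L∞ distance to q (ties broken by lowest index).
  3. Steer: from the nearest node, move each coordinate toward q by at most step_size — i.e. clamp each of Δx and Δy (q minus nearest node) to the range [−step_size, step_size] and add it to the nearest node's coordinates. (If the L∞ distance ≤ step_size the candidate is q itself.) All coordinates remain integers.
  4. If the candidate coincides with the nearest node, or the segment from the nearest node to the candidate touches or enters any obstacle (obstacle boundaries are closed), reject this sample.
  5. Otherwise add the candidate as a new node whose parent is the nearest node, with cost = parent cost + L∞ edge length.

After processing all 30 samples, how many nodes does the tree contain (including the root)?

Node count: 30

1. q=(23,8) nearest=0 d=21 new=(7,6) → add node 1 parent=0 cost=5
2. q=(42,4) nearest=1 d=35 new=(12,4) → add node 2 parent=1 cost=10
3. q=(10,7) nearest=1 d=3 new=(10,7) → add node 3 parent=1 cost=8
4. q=(41,19) nearest=2 d=29 new=(17,9) → add node 4 parent=2 cost=15
5. q=(37,7) nearest=4 d=20 new=(22,7) → add node 5 parent=4 cost=20
6. q=(44,9) nearest=5 d=22 new=(27,9) → add node 6 parent=5 cost=25
7. q=(28,20) nearest=4 d=11 new=(22,14) → add node 7 parent=4 cost=20
8. q=(7,8) nearest=1 d=2 new=(7,8) → add node 8 parent=1 cost=7
9. q=(27,0) nearest=5 d=7 new=(27,2) → add node 9 parent=5 cost=25
10. q=(30,11) nearest=6 d=3 new=(30,11) → add node 10 parent=6 cost=28
11. q=(20,7) nearest=5 d=2 new=(20,7) → add node 11 parent=5 cost=22
12. q=(3,21) nearest=8 d=13 new=(3,13) → add node 12 parent=8 cost=12
13. q=(36,18) nearest=10 d=7 new=(35,16) → blocked by [33,40]×[14,18], reject
14. q=(42,2) nearest=10 d=12 new=(35,6) → add node 13 parent=10 cost=33
15. q=(37,7) nearest=13 d=2 new=(37,7) → add node 14 parent=13 cost=35
16. q=(34,23) nearest=7 d=12 new=(27,19) → add node 15 parent=7 cost=25
17. q=(41,13) nearest=14 d=6 new=(41,12) → add node 16 parent=14 cost=40
18. q=(25,10) nearest=6 d=2 new=(25,10) → add node 17 parent=6 cost=27
19. q=(35,10) nearest=14 d=3 new=(35,10) → add node 18 parent=14 cost=38
20. q=(5,5) nearest=1 d=2 new=(5,5) → add node 19 parent=1 cost=7
21. q=(11,8) nearest=3 d=1 new=(11,8) → add node 20 parent=3 cost=9
22. q=(16,9) nearest=4 d=1 new=(16,9) → add node 21 parent=4 cost=16
23. q=(13,2) nearest=2 d=2 new=(13,2) → add node 22 parent=2 cost=12
24. q=(4,5) nearest=19 d=1 new=(4,5) → add node 23 parent=19 cost=8
25. q=(2,10) nearest=12 d=3 new=(2,10) → add node 24 parent=12 cost=15
26. q=(13,14) nearest=4 d=5 new=(13,14) → add node 25 parent=4 cost=20
27. q=(36,12) nearest=18 d=2 new=(36,12) → add node 26 parent=18 cost=40
28. q=(30,8) nearest=6 d=3 new=(30,8) → add node 27 parent=6 cost=28
29. q=(32,19) nearest=15 d=5 new=(32,19) → add node 28 parent=15 cost=30
30. q=(9,9) nearest=3 d=2 new=(9,9) → add node 29 parent=3 cost=10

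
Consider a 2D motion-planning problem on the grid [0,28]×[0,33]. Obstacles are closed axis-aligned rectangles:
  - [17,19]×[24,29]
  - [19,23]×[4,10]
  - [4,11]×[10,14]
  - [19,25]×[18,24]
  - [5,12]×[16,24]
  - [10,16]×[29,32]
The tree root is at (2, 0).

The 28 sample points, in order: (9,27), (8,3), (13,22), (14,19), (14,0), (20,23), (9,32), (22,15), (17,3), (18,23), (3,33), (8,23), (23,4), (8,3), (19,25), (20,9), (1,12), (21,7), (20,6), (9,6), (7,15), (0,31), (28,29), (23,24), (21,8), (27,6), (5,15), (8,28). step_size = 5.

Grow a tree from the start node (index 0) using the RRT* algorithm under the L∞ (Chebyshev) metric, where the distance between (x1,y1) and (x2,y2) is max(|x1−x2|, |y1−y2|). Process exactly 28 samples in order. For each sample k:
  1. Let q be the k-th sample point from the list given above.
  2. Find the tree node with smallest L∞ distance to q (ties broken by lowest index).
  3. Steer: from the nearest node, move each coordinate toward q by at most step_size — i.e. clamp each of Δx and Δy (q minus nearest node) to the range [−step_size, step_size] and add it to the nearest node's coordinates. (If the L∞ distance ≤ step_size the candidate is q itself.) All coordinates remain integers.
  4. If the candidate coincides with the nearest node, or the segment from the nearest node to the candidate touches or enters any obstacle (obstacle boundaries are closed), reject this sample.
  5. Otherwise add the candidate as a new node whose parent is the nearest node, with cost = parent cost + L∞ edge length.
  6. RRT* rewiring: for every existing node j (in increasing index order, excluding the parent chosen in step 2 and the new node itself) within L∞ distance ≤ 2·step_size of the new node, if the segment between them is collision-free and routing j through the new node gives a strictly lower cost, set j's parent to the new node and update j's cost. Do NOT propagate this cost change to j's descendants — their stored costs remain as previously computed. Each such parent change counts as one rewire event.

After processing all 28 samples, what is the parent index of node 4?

1. q=(9,27) nearest=0 d=27 new=(7,5) → add node 1 parent=0 cost=5
2. q=(8,3) nearest=1 d=2 new=(8,3) → add node 2 parent=1 cost=7
3. q=(13,22) nearest=1 d=17 new=(12,10) → add node 3 parent=1 cost=10
4. q=(14,19) nearest=3 d=9 new=(14,15) → add node 4 parent=3 cost=15
5. q=(14,0) nearest=2 d=6 new=(13,0) → add node 5 parent=2 cost=12
6. q=(20,23) nearest=4 d=8 new=(19,20) → blocked by [19,25]×[18,24], reject
7. q=(9,32) nearest=4 d=17 new=(9,20) → blocked by [5,12]×[16,24], reject
8. q=(22,15) nearest=4 d=8 new=(19,15) → add node 6 parent=4 cost=20
9. q=(17,3) nearest=5 d=4 new=(17,3) → add node 7 parent=5 cost=16
10. q=(18,23) nearest=4 d=8 new=(18,20) → add node 8 parent=4 cost=20
11. q=(3,33) nearest=8 d=15 new=(13,25) → add node 9 parent=8 cost=25
12. q=(8,23) nearest=9 d=5 new=(8,23) → blocked by [5,12]×[16,24], reject
13. q=(23,4) nearest=7 d=6 new=(22,4) → blocked by [19,23]×[4,10], reject
14. q=(8,3) nearest=2 d=0 → coincident, reject
15. q=(19,25) nearest=8 d=5 new=(19,25) → blocked by [17,19]×[24,29], reject
16. q=(20,9) nearest=4 d=6 new=(19,10) → blocked by [19,23]×[4,10], reject
17. q=(1,12) nearest=1 d=7 new=(2,10) → add node 10 parent=1 cost=10
18. q=(21,7) nearest=7 d=4 new=(21,7) → blocked by [19,23]×[4,10], reject
19. q=(20,6) nearest=7 d=3 new=(20,6) → blocked by [19,23]×[4,10], reject
20. q=(9,6) nearest=1 d=2 new=(9,6) → add node 11 parent=1 cost=7; rewire 6→11 (17<20); rewire 7→11 (15<16)
21. q=(7,15) nearest=3 d=5 new=(7,15) → blocked by [4,11]×[10,14], reject
22. q=(0,31) nearest=9 d=13 new=(8,30) → add node 12 parent=9 cost=30
23. q=(28,29) nearest=8 d=10 new=(23,25) → blocked by [19,25]×[18,24], reject
24. q=(23,24) nearest=8 d=5 new=(23,24) → blocked by [19,25]×[18,24], reject
25. q=(21,8) nearest=7 d=5 new=(21,8) → blocked by [19,23]×[4,10], reject
26. q=(27,6) nearest=6 d=9 new=(24,10) → add node 13 parent=6 cost=22
27. q=(5,15) nearest=10 d=5 new=(5,15) → blocked by [4,11]×[10,14], reject
28. q=(8,28) nearest=12 d=2 new=(8,28) → add node 14 parent=12 cost=32

Parent of node 4: 3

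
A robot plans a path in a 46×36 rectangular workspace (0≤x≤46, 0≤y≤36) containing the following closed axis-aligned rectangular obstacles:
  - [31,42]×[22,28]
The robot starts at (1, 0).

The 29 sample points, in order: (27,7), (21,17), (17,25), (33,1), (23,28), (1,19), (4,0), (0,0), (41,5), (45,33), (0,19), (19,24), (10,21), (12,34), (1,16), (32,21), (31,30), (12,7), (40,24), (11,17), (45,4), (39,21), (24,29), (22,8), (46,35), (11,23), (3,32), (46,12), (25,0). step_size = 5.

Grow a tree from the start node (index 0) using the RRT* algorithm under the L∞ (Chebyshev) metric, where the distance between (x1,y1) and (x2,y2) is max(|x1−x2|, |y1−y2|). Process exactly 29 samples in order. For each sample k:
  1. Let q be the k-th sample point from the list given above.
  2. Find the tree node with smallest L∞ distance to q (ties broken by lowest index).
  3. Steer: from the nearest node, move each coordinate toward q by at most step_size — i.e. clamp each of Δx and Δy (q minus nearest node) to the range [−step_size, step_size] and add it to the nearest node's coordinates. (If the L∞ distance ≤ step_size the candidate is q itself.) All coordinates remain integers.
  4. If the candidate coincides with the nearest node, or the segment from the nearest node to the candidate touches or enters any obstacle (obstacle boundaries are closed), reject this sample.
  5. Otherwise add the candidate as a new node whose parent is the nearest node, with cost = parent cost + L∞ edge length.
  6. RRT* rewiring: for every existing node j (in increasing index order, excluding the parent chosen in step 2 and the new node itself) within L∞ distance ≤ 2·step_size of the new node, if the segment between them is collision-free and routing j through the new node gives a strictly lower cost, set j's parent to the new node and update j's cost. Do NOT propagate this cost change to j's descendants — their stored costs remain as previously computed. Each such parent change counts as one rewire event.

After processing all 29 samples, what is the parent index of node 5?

Parent of node 5: 3

1. q=(27,7) nearest=0 d=26 new=(6,5) → add node 1 parent=0 cost=5
2. q=(21,17) nearest=1 d=15 new=(11,10) → add node 2 parent=1 cost=10
3. q=(17,25) nearest=2 d=15 new=(16,15) → add node 3 parent=2 cost=15
4. q=(33,1) nearest=3 d=17 new=(21,10) → add node 4 parent=3 cost=20
5. q=(23,28) nearest=3 d=13 new=(21,20) → add node 5 parent=3 cost=20
6. q=(1,19) nearest=2 d=10 new=(6,15) → add node 6 parent=2 cost=15
7. q=(4,0) nearest=0 d=3 new=(4,0) → add node 7 parent=0 cost=3
8. q=(0,0) nearest=0 d=1 new=(0,0) → add node 8 parent=0 cost=1
9. q=(41,5) nearest=4 d=20 new=(26,5) → add node 9 parent=4 cost=25
10. q=(45,33) nearest=4 d=24 new=(26,15) → add node 10 parent=4 cost=25
11. q=(0,19) nearest=6 d=6 new=(1,19) → add node 11 parent=6 cost=20
12. q=(19,24) nearest=5 d=4 new=(19,24) → add node 12 parent=5 cost=24
13. q=(10,21) nearest=3 d=6 new=(11,20) → add node 13 parent=3 cost=20
14. q=(12,34) nearest=12 d=10 new=(14,29) → add node 14 parent=12 cost=29
15. q=(1,16) nearest=11 d=3 new=(1,16) → add node 15 parent=11 cost=23
16. q=(32,21) nearest=10 d=6 new=(31,20) → add node 16 parent=10 cost=30
17. q=(31,30) nearest=5 d=10 new=(26,25) → add node 17 parent=5 cost=25
18. q=(12,7) nearest=2 d=3 new=(12,7) → add node 18 parent=2 cost=13
19. q=(40,24) nearest=16 d=9 new=(36,24) → blocked by [31,42]×[22,28], reject
20. q=(11,17) nearest=13 d=3 new=(11,17) → add node 19 parent=13 cost=23
21. q=(45,4) nearest=16 d=16 new=(36,15) → add node 20 parent=16 cost=35
22. q=(39,21) nearest=20 d=6 new=(39,20) → add node 21 parent=20 cost=40
23. q=(24,29) nearest=17 d=4 new=(24,29) → add node 22 parent=17 cost=29
24. q=(22,8) nearest=4 d=2 new=(22,8) → add node 23 parent=4 cost=22
25. q=(46,35) nearest=16 d=15 new=(36,25) → blocked by [31,42]×[22,28], reject
26. q=(11,23) nearest=13 d=3 new=(11,23) → add node 24 parent=13 cost=23
27. q=(3,32) nearest=24 d=9 new=(6,28) → add node 25 parent=24 cost=28
28. q=(46,12) nearest=21 d=8 new=(44,15) → add node 26 parent=21 cost=45
29. q=(25,0) nearest=9 d=5 new=(25,0) → add node 27 parent=9 cost=30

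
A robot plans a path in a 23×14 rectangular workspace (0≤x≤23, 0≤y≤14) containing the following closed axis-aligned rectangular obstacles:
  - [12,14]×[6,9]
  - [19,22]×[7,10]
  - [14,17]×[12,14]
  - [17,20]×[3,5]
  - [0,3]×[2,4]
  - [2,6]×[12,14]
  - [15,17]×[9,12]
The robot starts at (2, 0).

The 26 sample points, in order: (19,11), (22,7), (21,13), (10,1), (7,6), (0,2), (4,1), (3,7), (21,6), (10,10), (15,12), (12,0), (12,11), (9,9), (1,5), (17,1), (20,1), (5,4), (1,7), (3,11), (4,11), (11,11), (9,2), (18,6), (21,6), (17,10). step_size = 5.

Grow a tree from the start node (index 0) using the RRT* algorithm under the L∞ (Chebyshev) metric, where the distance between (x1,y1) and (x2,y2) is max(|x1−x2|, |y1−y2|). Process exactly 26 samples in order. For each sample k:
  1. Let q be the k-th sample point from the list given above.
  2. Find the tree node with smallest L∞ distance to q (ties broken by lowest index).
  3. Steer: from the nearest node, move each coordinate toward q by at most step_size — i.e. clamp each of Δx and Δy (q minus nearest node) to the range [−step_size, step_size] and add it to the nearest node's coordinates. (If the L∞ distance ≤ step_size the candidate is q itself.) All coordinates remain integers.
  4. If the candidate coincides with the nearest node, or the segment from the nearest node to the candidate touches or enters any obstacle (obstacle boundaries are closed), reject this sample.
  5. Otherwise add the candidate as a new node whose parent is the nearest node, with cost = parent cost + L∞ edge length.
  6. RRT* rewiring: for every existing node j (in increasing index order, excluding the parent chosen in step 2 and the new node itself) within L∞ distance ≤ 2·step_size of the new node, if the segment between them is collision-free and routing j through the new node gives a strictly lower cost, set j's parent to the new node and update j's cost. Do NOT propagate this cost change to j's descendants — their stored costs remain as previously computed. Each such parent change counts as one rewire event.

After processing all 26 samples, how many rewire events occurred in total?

Rewire events: 2

1. q=(19,11) nearest=0 d=17 new=(7,5) → add node 1 parent=0 cost=5
2. q=(22,7) nearest=1 d=15 new=(12,7) → blocked by [12,14]×[6,9], reject
3. q=(21,13) nearest=1 d=14 new=(12,10) → add node 2 parent=1 cost=10
4. q=(10,1) nearest=1 d=4 new=(10,1) → add node 3 parent=1 cost=9
5. q=(7,6) nearest=1 d=1 new=(7,6) → add node 4 parent=1 cost=6
6. q=(0,2) nearest=0 d=2 new=(0,2) → blocked by [0,3]×[2,4], reject
7. q=(4,1) nearest=0 d=2 new=(4,1) → add node 5 parent=0 cost=2; rewire 3→5 (8<9)
8. q=(3,7) nearest=1 d=4 new=(3,7) → add node 6 parent=1 cost=9
9. q=(21,6) nearest=2 d=9 new=(17,6) → blocked by [12,14]×[6,9], reject
10. q=(10,10) nearest=2 d=2 new=(10,10) → add node 7 parent=2 cost=12
11. q=(15,12) nearest=2 d=3 new=(15,12) → blocked by [14,17]×[12,14], reject
12. q=(12,0) nearest=3 d=2 new=(12,0) → add node 8 parent=3 cost=10
13. q=(12,11) nearest=2 d=1 new=(12,11) → add node 9 parent=2 cost=11
14. q=(9,9) nearest=7 d=1 new=(9,9) → add node 10 parent=7 cost=13
15. q=(1,5) nearest=6 d=2 new=(1,5) → add node 11 parent=6 cost=11
16. q=(17,1) nearest=8 d=5 new=(17,1) → add node 12 parent=8 cost=15
17. q=(20,1) nearest=12 d=3 new=(20,1) → add node 13 parent=12 cost=18
18. q=(5,4) nearest=1 d=2 new=(5,4) → add node 14 parent=1 cost=7; rewire 10→14 (12<13)
19. q=(1,7) nearest=6 d=2 new=(1,7) → add node 15 parent=6 cost=11
20. q=(3,11) nearest=6 d=4 new=(3,11) → add node 16 parent=6 cost=13
21. q=(4,11) nearest=16 d=1 new=(4,11) → add node 17 parent=16 cost=14
22. q=(11,11) nearest=2 d=1 new=(11,11) → add node 18 parent=2 cost=11
23. q=(9,2) nearest=3 d=1 new=(9,2) → add node 19 parent=3 cost=9
24. q=(18,6) nearest=12 d=5 new=(18,6) → blocked by [17,20]×[3,5], reject
25. q=(21,6) nearest=12 d=5 new=(21,6) → blocked by [17,20]×[3,5], reject
26. q=(17,10) nearest=2 d=5 new=(17,10) → blocked by [15,17]×[9,12], reject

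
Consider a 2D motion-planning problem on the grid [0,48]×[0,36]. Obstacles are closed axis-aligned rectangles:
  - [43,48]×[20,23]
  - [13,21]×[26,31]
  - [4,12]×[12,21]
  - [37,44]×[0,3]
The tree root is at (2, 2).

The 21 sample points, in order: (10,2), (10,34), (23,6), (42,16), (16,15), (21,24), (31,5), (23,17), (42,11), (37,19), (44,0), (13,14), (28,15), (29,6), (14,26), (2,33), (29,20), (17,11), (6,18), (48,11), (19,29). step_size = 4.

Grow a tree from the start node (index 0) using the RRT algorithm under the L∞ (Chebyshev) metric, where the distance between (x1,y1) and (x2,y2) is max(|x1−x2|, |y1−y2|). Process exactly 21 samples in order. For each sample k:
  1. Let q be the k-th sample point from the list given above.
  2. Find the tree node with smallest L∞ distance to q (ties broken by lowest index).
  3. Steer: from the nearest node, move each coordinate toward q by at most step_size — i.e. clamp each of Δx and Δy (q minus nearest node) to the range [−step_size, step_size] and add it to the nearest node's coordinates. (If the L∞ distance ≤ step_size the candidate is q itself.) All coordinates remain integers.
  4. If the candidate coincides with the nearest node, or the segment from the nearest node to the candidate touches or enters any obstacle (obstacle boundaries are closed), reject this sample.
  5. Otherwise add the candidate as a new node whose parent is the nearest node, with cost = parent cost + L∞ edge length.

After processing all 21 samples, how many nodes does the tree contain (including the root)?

Node count: 20

1. q=(10,2) nearest=0 d=8 new=(6,2) → add node 1 parent=0 cost=4
2. q=(10,34) nearest=0 d=32 new=(6,6) → add node 2 parent=0 cost=4
3. q=(23,6) nearest=1 d=17 new=(10,6) → add node 3 parent=1 cost=8
4. q=(42,16) nearest=3 d=32 new=(14,10) → add node 4 parent=3 cost=12
5. q=(16,15) nearest=4 d=5 new=(16,14) → add node 5 parent=4 cost=16
6. q=(21,24) nearest=5 d=10 new=(20,18) → add node 6 parent=5 cost=20
7. q=(31,5) nearest=6 d=13 new=(24,14) → add node 7 parent=6 cost=24
8. q=(23,17) nearest=6 d=3 new=(23,17) → add node 8 parent=6 cost=23
9. q=(42,11) nearest=7 d=18 new=(28,11) → add node 9 parent=7 cost=28
10. q=(37,19) nearest=9 d=9 new=(32,15) → add node 10 parent=9 cost=32
11. q=(44,0) nearest=10 d=15 new=(36,11) → add node 11 parent=10 cost=36
12. q=(13,14) nearest=5 d=3 new=(13,14) → add node 12 parent=5 cost=19
13. q=(28,15) nearest=7 d=4 new=(28,15) → add node 13 parent=7 cost=28
14. q=(29,6) nearest=9 d=5 new=(29,7) → add node 14 parent=9 cost=32
15. q=(14,26) nearest=6 d=8 new=(16,22) → add node 15 parent=6 cost=24
16. q=(2,33) nearest=15 d=14 new=(12,26) → add node 16 parent=15 cost=28
17. q=(29,20) nearest=10 d=5 new=(29,19) → add node 17 parent=10 cost=36
18. q=(17,11) nearest=4 d=3 new=(17,11) → add node 18 parent=4 cost=15
19. q=(6,18) nearest=12 d=7 new=(9,18) → blocked by [4,12]×[12,21], reject
20. q=(48,11) nearest=11 d=12 new=(40,11) → add node 19 parent=11 cost=40
21. q=(19,29) nearest=15 d=7 new=(19,26) → blocked by [13,21]×[26,31], reject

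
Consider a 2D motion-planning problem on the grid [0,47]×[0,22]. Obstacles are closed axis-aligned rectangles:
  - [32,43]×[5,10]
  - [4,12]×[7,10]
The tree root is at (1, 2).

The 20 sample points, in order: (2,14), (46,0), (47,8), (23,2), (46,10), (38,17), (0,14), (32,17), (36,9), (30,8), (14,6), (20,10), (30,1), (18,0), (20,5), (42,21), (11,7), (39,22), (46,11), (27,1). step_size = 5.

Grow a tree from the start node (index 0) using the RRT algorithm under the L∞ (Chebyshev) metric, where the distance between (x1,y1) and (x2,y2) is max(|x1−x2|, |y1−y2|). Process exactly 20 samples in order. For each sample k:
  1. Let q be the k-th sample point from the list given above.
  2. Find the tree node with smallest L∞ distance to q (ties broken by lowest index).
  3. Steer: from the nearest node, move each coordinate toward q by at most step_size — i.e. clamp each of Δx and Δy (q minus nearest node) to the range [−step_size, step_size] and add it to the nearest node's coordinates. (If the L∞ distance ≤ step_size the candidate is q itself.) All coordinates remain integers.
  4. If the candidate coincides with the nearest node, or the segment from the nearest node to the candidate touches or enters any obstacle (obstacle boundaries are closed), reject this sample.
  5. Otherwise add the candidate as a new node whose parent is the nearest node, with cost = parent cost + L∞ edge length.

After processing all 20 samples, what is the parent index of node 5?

Parent of node 5: 4

1. q=(2,14) nearest=0 d=12 new=(2,7) → add node 1 parent=0 cost=5
2. q=(46,0) nearest=1 d=44 new=(7,2) → add node 2 parent=1 cost=10
3. q=(47,8) nearest=2 d=40 new=(12,7) → blocked by [4,12]×[7,10], reject
4. q=(23,2) nearest=2 d=16 new=(12,2) → add node 3 parent=2 cost=15
5. q=(46,10) nearest=3 d=34 new=(17,7) → add node 4 parent=3 cost=20
6. q=(38,17) nearest=4 d=21 new=(22,12) → add node 5 parent=4 cost=25
7. q=(0,14) nearest=1 d=7 new=(0,12) → add node 6 parent=1 cost=10
8. q=(32,17) nearest=5 d=10 new=(27,17) → add node 7 parent=5 cost=30
9. q=(36,9) nearest=7 d=9 new=(32,12) → add node 8 parent=7 cost=35
10. q=(30,8) nearest=8 d=4 new=(30,8) → add node 9 parent=8 cost=39
11. q=(14,6) nearest=4 d=3 new=(14,6) → add node 10 parent=4 cost=23
12. q=(20,10) nearest=5 d=2 new=(20,10) → add node 11 parent=5 cost=27
13. q=(30,1) nearest=9 d=7 new=(30,3) → add node 12 parent=9 cost=44
14. q=(18,0) nearest=3 d=6 new=(17,0) → add node 13 parent=3 cost=20
15. q=(20,5) nearest=4 d=3 new=(20,5) → add node 14 parent=4 cost=23
16. q=(42,21) nearest=8 d=10 new=(37,17) → add node 15 parent=8 cost=40
17. q=(11,7) nearest=10 d=3 new=(11,7) → blocked by [4,12]×[7,10], reject
18. q=(39,22) nearest=15 d=5 new=(39,22) → add node 16 parent=15 cost=45
19. q=(46,11) nearest=15 d=9 new=(42,12) → add node 17 parent=15 cost=45
20. q=(27,1) nearest=12 d=3 new=(27,1) → add node 18 parent=12 cost=47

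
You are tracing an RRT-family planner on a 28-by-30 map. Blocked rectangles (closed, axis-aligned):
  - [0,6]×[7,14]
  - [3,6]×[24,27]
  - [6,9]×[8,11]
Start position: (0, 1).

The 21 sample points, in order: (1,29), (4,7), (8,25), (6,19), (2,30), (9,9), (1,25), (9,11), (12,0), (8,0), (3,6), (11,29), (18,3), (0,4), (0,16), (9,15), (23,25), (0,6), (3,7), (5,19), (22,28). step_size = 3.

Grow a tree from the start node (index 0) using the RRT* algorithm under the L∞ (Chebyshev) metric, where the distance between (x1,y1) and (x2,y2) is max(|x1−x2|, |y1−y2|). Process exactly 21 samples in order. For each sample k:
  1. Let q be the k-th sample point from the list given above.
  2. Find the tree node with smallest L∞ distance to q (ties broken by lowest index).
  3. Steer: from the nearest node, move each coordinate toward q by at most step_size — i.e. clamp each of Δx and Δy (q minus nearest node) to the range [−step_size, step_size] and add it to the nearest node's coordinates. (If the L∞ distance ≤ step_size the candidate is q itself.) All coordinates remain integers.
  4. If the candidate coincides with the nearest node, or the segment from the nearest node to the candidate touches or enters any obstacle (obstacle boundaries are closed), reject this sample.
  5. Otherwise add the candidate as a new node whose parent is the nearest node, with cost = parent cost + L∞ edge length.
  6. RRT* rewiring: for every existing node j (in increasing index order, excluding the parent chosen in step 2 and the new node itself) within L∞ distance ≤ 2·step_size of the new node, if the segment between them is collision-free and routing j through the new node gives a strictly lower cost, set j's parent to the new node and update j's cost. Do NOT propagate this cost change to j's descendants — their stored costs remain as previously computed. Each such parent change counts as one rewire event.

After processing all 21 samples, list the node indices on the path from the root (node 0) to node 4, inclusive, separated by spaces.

Path: 0 1 4

1. q=(1,29) nearest=0 d=28 new=(1,4) → add node 1 parent=0 cost=3
2. q=(4,7) nearest=1 d=3 new=(4,7) → blocked by [0,6]×[7,14], reject
3. q=(8,25) nearest=1 d=21 new=(4,7) → blocked by [0,6]×[7,14], reject
4. q=(6,19) nearest=1 d=15 new=(4,7) → blocked by [0,6]×[7,14], reject
5. q=(2,30) nearest=1 d=26 new=(2,7) → blocked by [0,6]×[7,14], reject
6. q=(9,9) nearest=1 d=8 new=(4,7) → blocked by [0,6]×[7,14], reject
7. q=(1,25) nearest=1 d=21 new=(1,7) → blocked by [0,6]×[7,14], reject
8. q=(9,11) nearest=1 d=8 new=(4,7) → blocked by [0,6]×[7,14], reject
9. q=(12,0) nearest=1 d=11 new=(4,1) → add node 2 parent=1 cost=6
10. q=(8,0) nearest=2 d=4 new=(7,0) → add node 3 parent=2 cost=9
11. q=(3,6) nearest=1 d=2 new=(3,6) → add node 4 parent=1 cost=5
12. q=(11,29) nearest=4 d=23 new=(6,9) → blocked by [0,6]×[7,14], reject
13. q=(18,3) nearest=3 d=11 new=(10,3) → add node 5 parent=3 cost=12
14. q=(0,4) nearest=1 d=1 new=(0,4) → add node 6 parent=1 cost=4
15. q=(0,16) nearest=4 d=10 new=(0,9) → blocked by [0,6]×[7,14], reject
16. q=(9,15) nearest=4 d=9 new=(6,9) → blocked by [0,6]×[7,14], reject
17. q=(23,25) nearest=4 d=20 new=(6,9) → blocked by [0,6]×[7,14], reject
18. q=(0,6) nearest=1 d=2 new=(0,6) → add node 7 parent=1 cost=5
19. q=(3,7) nearest=4 d=1 new=(3,7) → blocked by [0,6]×[7,14], reject
20. q=(5,19) nearest=4 d=13 new=(5,9) → blocked by [0,6]×[7,14], reject
21. q=(22,28) nearest=4 d=22 new=(6,9) → blocked by [0,6]×[7,14], reject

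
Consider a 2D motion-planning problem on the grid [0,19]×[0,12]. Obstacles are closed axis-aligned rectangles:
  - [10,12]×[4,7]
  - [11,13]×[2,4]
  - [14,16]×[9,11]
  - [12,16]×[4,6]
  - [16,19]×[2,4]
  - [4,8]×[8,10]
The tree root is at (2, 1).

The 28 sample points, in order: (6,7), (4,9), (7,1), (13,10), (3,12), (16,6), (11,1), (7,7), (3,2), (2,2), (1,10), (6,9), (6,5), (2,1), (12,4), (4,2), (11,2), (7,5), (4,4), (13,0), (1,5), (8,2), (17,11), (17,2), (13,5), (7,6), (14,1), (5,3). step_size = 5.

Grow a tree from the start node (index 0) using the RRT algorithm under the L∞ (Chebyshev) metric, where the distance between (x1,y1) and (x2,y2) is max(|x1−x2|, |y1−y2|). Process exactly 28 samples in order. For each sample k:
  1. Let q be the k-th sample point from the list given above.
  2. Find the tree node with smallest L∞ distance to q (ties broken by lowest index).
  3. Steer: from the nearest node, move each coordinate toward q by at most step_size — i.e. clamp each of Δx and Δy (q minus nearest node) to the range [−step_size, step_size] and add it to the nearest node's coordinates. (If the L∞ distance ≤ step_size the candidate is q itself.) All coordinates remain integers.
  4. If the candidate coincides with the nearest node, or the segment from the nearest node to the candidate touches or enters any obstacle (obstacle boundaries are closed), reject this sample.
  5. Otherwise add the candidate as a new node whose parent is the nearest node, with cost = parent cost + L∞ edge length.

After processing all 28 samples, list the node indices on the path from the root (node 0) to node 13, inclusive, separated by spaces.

Path: 0 2 4 13

1. q=(6,7) nearest=0 d=6 new=(6,6) → add node 1 parent=0 cost=5
2. q=(4,9) nearest=1 d=3 new=(4,9) → blocked by [4,8]×[8,10], reject
3. q=(7,1) nearest=0 d=5 new=(7,1) → add node 2 parent=0 cost=5
4. q=(13,10) nearest=1 d=7 new=(11,10) → add node 3 parent=1 cost=10
5. q=(3,12) nearest=1 d=6 new=(3,11) → blocked by [4,8]×[8,10], reject
6. q=(16,6) nearest=3 d=5 new=(16,6) → blocked by [12,16]×[4,6], reject
7. q=(11,1) nearest=2 d=4 new=(11,1) → add node 4 parent=2 cost=9
8. q=(7,7) nearest=1 d=1 new=(7,7) → add node 5 parent=1 cost=6
9. q=(3,2) nearest=0 d=1 new=(3,2) → add node 6 parent=0 cost=1
10. q=(2,2) nearest=0 d=1 new=(2,2) → add node 7 parent=0 cost=1
11. q=(1,10) nearest=1 d=5 new=(1,10) → add node 8 parent=1 cost=10
12. q=(6,9) nearest=5 d=2 new=(6,9) → blocked by [4,8]×[8,10], reject
13. q=(6,5) nearest=1 d=1 new=(6,5) → add node 9 parent=1 cost=6
14. q=(2,1) nearest=0 d=0 → coincident, reject
15. q=(12,4) nearest=4 d=3 new=(12,4) → blocked by [10,12]×[4,7], reject
16. q=(4,2) nearest=6 d=1 new=(4,2) → add node 10 parent=6 cost=2
17. q=(11,2) nearest=4 d=1 new=(11,2) → blocked by [11,13]×[2,4], reject
18. q=(7,5) nearest=1 d=1 new=(7,5) → add node 11 parent=1 cost=6
19. q=(4,4) nearest=1 d=2 new=(4,4) → add node 12 parent=1 cost=7
20. q=(13,0) nearest=4 d=2 new=(13,0) → add node 13 parent=4 cost=11
21. q=(1,5) nearest=6 d=3 new=(1,5) → add node 14 parent=6 cost=4
22. q=(8,2) nearest=2 d=1 new=(8,2) → add node 15 parent=2 cost=6
23. q=(17,11) nearest=3 d=6 new=(16,11) → blocked by [14,16]×[9,11], reject
24. q=(17,2) nearest=13 d=4 new=(17,2) → blocked by [16,19]×[2,4], reject
25. q=(13,5) nearest=4 d=4 new=(13,5) → blocked by [11,13]×[2,4], reject
26. q=(7,6) nearest=1 d=1 new=(7,6) → add node 16 parent=1 cost=6
27. q=(14,1) nearest=13 d=1 new=(14,1) → add node 17 parent=13 cost=12
28. q=(5,3) nearest=10 d=1 new=(5,3) → add node 18 parent=10 cost=3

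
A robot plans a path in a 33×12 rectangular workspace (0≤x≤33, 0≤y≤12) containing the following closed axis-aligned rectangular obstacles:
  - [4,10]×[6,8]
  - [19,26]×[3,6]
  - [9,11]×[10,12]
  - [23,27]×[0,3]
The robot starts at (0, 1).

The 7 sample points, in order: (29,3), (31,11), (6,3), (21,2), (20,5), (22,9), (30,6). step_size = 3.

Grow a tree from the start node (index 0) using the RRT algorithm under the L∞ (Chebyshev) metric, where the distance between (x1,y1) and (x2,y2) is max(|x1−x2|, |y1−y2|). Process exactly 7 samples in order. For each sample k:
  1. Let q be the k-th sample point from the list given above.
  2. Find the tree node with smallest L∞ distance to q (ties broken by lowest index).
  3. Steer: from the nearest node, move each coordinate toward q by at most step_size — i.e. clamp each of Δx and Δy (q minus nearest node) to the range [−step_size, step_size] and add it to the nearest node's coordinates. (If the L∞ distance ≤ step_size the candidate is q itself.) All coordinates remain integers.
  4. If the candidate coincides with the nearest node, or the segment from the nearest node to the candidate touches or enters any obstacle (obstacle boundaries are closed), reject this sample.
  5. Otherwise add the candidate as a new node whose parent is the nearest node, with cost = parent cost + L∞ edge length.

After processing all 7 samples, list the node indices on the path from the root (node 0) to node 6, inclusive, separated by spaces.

Path: 0 1 2 3 4 5 6

1. q=(29,3) nearest=0 d=29 new=(3,3) → add node 1 parent=0 cost=3
2. q=(31,11) nearest=1 d=28 new=(6,6) → blocked by [4,10]×[6,8], reject
3. q=(6,3) nearest=1 d=3 new=(6,3) → add node 2 parent=1 cost=6
4. q=(21,2) nearest=2 d=15 new=(9,2) → add node 3 parent=2 cost=9
5. q=(20,5) nearest=3 d=11 new=(12,5) → add node 4 parent=3 cost=12
6. q=(22,9) nearest=4 d=10 new=(15,8) → add node 5 parent=4 cost=15
7. q=(30,6) nearest=5 d=15 new=(18,6) → add node 6 parent=5 cost=18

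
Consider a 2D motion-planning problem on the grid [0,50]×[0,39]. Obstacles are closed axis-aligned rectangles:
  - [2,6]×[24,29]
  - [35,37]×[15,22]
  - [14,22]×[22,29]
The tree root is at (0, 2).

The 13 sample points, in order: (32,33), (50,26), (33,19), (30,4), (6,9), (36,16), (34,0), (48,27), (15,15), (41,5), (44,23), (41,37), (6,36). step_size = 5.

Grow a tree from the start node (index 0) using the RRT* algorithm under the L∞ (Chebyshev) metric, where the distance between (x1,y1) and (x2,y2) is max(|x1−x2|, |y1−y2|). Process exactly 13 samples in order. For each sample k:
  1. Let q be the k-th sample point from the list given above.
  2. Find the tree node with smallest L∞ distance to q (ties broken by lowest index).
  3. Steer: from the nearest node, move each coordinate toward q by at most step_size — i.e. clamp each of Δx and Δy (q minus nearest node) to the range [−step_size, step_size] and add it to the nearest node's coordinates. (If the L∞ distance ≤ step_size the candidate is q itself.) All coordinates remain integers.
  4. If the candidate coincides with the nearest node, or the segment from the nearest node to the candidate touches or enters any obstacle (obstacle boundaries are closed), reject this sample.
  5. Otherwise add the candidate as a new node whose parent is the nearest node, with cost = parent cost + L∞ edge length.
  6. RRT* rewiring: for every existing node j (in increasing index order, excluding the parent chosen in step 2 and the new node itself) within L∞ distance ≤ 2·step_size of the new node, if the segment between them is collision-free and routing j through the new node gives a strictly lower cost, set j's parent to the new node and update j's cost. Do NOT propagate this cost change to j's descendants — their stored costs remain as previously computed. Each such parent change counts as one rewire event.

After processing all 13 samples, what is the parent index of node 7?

Parent of node 7: 4

1. q=(32,33) nearest=0 d=32 new=(5,7) → add node 1 parent=0 cost=5
2. q=(50,26) nearest=1 d=45 new=(10,12) → add node 2 parent=1 cost=10
3. q=(33,19) nearest=2 d=23 new=(15,17) → add node 3 parent=2 cost=15
4. q=(30,4) nearest=3 d=15 new=(20,12) → add node 4 parent=3 cost=20
5. q=(6,9) nearest=1 d=2 new=(6,9) → add node 5 parent=1 cost=7
6. q=(36,16) nearest=4 d=16 new=(25,16) → add node 6 parent=4 cost=25
7. q=(34,0) nearest=4 d=14 new=(25,7) → add node 7 parent=4 cost=25
8. q=(48,27) nearest=6 d=23 new=(30,21) → add node 8 parent=6 cost=30
9. q=(15,15) nearest=3 d=2 new=(15,15) → add node 9 parent=3 cost=17
10. q=(41,5) nearest=6 d=16 new=(30,11) → add node 10 parent=6 cost=30
11. q=(44,23) nearest=8 d=14 new=(35,23) → add node 11 parent=8 cost=35
12. q=(41,37) nearest=11 d=14 new=(40,28) → add node 12 parent=11 cost=40
13. q=(6,36) nearest=3 d=19 new=(10,22) → add node 13 parent=3 cost=20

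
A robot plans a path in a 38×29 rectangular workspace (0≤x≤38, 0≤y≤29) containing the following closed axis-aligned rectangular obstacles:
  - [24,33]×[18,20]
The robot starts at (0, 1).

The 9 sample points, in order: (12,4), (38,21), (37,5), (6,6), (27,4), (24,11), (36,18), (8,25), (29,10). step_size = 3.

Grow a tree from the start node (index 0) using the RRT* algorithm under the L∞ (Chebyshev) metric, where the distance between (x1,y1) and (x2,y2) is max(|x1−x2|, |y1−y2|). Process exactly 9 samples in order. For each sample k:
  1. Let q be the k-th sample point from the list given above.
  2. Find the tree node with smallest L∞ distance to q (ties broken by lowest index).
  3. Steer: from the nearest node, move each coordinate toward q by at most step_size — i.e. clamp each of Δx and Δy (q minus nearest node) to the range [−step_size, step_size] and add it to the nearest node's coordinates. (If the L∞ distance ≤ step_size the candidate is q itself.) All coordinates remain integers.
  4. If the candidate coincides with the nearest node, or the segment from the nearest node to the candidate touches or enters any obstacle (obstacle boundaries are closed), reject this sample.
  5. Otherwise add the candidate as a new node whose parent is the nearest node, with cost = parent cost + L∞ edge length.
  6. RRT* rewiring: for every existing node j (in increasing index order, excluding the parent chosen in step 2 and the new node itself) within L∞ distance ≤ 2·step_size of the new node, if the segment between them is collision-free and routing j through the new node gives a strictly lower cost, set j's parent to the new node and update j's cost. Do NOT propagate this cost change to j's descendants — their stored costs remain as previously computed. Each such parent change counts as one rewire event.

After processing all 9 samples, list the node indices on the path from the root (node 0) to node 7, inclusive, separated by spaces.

Path: 0 1 2 3 5 6 7

1. q=(12,4) nearest=0 d=12 new=(3,4) → add node 1 parent=0 cost=3
2. q=(38,21) nearest=1 d=35 new=(6,7) → add node 2 parent=1 cost=6
3. q=(37,5) nearest=2 d=31 new=(9,5) → add node 3 parent=2 cost=9
4. q=(6,6) nearest=2 d=1 new=(6,6) → add node 4 parent=2 cost=7
5. q=(27,4) nearest=3 d=18 new=(12,4) → add node 5 parent=3 cost=12
6. q=(24,11) nearest=5 d=12 new=(15,7) → add node 6 parent=5 cost=15
7. q=(36,18) nearest=6 d=21 new=(18,10) → add node 7 parent=6 cost=18
8. q=(8,25) nearest=7 d=15 new=(15,13) → add node 8 parent=7 cost=21
9. q=(29,10) nearest=7 d=11 new=(21,10) → add node 9 parent=7 cost=21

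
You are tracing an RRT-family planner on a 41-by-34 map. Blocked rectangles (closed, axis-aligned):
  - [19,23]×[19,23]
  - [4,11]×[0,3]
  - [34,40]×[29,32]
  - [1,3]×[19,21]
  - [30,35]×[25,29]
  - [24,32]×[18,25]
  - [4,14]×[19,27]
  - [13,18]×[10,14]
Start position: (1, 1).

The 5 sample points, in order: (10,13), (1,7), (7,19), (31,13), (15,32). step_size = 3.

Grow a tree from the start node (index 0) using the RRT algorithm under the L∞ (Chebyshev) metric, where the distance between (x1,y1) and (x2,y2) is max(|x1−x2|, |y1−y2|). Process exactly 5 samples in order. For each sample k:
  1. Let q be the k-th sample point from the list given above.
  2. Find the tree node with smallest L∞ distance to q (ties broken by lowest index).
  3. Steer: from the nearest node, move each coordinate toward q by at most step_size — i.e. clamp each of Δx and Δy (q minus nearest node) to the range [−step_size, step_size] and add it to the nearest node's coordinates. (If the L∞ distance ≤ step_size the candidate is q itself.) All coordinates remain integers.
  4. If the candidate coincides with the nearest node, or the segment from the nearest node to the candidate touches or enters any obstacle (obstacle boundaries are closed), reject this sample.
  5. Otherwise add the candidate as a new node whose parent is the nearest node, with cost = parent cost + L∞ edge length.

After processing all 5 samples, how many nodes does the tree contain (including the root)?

1. q=(10,13) nearest=0 d=12 new=(4,4) → add node 1 parent=0 cost=3
2. q=(1,7) nearest=1 d=3 new=(1,7) → add node 2 parent=1 cost=6
3. q=(7,19) nearest=2 d=12 new=(4,10) → add node 3 parent=2 cost=9
4. q=(31,13) nearest=1 d=27 new=(7,7) → add node 4 parent=1 cost=6
5. q=(15,32) nearest=3 d=22 new=(7,13) → add node 5 parent=3 cost=12

Node count: 6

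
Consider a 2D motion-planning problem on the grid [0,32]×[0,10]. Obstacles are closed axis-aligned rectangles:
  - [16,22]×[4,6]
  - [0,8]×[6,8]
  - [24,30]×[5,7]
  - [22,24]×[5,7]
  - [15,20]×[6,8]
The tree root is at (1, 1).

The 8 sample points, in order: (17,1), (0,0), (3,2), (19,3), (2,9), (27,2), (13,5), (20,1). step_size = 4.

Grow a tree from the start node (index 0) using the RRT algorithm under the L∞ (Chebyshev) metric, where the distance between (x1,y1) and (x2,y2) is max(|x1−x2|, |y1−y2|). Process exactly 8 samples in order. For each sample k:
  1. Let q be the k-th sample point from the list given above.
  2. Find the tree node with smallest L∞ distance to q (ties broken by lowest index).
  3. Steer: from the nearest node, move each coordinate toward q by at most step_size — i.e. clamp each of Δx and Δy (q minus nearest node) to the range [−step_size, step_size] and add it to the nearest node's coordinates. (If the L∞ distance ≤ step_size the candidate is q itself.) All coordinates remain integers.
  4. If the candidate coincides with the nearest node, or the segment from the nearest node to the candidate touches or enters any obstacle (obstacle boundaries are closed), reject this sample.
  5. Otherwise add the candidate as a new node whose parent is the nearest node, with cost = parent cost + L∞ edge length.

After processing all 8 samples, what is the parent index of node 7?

Parent of node 7: 5

1. q=(17,1) nearest=0 d=16 new=(5,1) → add node 1 parent=0 cost=4
2. q=(0,0) nearest=0 d=1 new=(0,0) → add node 2 parent=0 cost=1
3. q=(3,2) nearest=0 d=2 new=(3,2) → add node 3 parent=0 cost=2
4. q=(19,3) nearest=1 d=14 new=(9,3) → add node 4 parent=1 cost=8
5. q=(2,9) nearest=3 d=7 new=(2,6) → blocked by [0,8]×[6,8], reject
6. q=(27,2) nearest=4 d=18 new=(13,2) → add node 5 parent=4 cost=12
7. q=(13,5) nearest=5 d=3 new=(13,5) → add node 6 parent=5 cost=15
8. q=(20,1) nearest=5 d=7 new=(17,1) → add node 7 parent=5 cost=16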